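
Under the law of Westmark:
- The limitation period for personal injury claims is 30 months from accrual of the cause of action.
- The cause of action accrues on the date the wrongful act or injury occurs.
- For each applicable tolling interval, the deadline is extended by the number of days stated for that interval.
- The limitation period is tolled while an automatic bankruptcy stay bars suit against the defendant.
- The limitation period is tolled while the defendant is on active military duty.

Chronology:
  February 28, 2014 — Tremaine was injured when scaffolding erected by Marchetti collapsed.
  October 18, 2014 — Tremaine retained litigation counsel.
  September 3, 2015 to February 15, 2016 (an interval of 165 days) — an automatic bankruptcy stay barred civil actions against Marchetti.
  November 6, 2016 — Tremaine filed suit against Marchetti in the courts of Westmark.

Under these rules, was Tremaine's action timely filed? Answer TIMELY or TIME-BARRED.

TIMELY

The cause of action accrued on February 28, 2014, the date of the act.
The untolled deadline — 30 months after February 28, 2014 — is August 28, 2016.
Because the automatic bankruptcy stay ran from September 3, 2015 to February 15, 2016, the deadline is extended by 165 days to February 9, 2017.
The other events in the timeline have no effect on the limitation period under the stated rules.
Filing on November 6, 2016 beat the February 9, 2017 deadline — the action is timely.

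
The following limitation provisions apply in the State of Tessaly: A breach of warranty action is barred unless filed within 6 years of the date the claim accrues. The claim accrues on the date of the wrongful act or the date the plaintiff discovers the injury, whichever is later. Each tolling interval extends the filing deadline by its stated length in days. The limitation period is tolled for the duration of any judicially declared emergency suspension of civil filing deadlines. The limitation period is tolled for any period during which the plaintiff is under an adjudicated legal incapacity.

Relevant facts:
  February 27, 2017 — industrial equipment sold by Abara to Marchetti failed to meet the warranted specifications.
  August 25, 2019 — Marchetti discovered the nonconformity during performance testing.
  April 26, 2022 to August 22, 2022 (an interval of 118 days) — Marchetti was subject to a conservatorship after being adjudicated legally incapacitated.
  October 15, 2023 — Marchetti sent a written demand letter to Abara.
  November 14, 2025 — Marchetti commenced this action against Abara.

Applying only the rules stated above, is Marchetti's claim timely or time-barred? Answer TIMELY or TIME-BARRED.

Because discovery on August 25, 2019 post-dates the February 27, 2017 act, accrual under the later-of rule falls on August 25, 2019.
The untolled deadline — 6 years after August 25, 2019 — is August 25, 2025.
Because the plaintiff's legal incapacity ran from April 26, 2022 to August 22, 2022, the deadline is extended by 118 days to December 21, 2025.
None of the other events listed affects the running of the period under the stated rules.
The November 14, 2025 filing precedes the December 21, 2025 deadline; the claim is timely.

TIMELY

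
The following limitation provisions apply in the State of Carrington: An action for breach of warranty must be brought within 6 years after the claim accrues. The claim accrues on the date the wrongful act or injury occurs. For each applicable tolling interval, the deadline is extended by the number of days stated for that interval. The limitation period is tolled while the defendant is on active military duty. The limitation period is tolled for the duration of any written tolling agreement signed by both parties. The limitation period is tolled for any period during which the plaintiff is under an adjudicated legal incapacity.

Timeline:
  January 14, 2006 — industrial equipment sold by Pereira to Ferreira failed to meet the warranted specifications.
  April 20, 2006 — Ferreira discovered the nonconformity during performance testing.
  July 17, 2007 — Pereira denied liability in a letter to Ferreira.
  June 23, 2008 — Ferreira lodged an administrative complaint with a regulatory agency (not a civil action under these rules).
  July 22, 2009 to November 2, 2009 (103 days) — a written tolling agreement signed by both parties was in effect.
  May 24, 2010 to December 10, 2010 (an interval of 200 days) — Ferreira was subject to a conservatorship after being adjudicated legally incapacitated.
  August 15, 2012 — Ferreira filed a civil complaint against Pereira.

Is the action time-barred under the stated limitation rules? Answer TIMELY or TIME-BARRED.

TIMELY

The claim accrued on January 14, 2006, when the wrongful act occurred; under the stated occurrence rule the April 20, 2006 discovery does not delay accrual.
6 years from January 14, 2006 is January 14, 2012.
The written tolling agreement from July 22, 2009 to November 2, 2009 tolled the period for 103 days, extending the deadline to April 26, 2012.
The period was tolled for 200 days by the plaintiff's legal incapacity (May 24, 2010 to December 10, 2010), pushing the deadline to November 12, 2012.
Nothing else in the chronology tolls or restarts the period.
Filing on August 15, 2012 beat the November 12, 2012 deadline — the action is timely.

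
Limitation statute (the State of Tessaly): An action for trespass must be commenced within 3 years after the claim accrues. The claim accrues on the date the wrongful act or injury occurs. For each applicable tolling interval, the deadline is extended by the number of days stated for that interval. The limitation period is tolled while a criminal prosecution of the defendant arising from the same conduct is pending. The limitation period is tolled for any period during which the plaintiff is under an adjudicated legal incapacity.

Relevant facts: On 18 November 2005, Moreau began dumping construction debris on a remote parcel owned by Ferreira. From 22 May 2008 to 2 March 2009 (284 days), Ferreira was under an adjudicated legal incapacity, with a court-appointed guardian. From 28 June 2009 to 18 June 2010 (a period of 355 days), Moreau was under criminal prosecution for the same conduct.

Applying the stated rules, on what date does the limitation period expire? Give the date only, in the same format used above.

The claim accrued on 18 November 2005, the date of the act.
3 years from 18 November 2005 is 18 November 2008.
The period was tolled for 284 days by the plaintiff's legal incapacity (22 May 2008 to 2 March 2009), pushing the deadline to 29 August 2009.
Because the pending criminal prosecution ran from 28 June 2009 to 18 June 2010, the deadline is extended by 355 days to 19 August 2010.

19 August 2010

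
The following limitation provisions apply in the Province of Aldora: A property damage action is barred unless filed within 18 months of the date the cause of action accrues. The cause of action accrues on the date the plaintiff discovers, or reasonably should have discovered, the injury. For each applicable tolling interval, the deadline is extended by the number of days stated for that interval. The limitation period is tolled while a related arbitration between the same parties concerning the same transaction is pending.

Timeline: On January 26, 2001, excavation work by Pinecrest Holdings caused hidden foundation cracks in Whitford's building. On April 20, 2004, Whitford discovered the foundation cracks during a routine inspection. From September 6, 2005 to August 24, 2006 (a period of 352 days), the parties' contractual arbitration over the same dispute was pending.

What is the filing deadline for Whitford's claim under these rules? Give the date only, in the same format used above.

The claim did not accrue until Whitford discovered the injury on April 20, 2004; the January 26, 2001 act date does not start the clock under the stated rule.
18 months from April 20, 2004 is October 20, 2005.
Because the pending related arbitration ran from September 6, 2005 to August 24, 2006, the deadline is extended by 352 days to October 7, 2006.

October 7, 2006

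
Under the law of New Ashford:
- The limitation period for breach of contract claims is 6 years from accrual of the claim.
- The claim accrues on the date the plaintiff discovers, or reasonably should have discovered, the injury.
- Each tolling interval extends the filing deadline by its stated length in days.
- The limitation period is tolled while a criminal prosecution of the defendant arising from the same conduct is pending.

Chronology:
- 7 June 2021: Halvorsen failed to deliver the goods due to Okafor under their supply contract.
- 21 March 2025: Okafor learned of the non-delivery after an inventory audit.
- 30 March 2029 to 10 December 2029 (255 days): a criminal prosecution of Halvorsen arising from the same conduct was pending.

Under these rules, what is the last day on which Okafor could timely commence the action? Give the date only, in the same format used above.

1 December 2031

Under the discovery rule, the claim accrued on 21 March 2025, when Okafor discovered the injury — not on the 7 June 2021 date of the underlying act.
The untolled deadline — 6 years after 21 March 2025 — is 21 March 2031.
The pending criminal prosecution from 30 March 2029 to 10 December 2029 tolled the period for 255 days, extending the deadline to 1 December 2031.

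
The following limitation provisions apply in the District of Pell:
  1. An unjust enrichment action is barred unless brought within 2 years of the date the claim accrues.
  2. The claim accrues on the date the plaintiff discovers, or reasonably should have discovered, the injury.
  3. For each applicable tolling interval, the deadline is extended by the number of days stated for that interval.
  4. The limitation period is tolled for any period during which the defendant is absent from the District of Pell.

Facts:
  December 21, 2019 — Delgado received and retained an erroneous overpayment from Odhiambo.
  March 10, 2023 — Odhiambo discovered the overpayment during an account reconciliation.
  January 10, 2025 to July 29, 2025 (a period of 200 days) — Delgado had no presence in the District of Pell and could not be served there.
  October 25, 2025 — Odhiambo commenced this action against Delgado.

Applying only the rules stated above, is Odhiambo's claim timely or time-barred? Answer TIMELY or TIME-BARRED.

TIME-BARRED

Accrual is tied to discovery, so the period began on March 10, 2023 rather than on December 21, 2019 when the act occurred.
The untolled deadline — 2 years after March 10, 2023 — is March 10, 2025.
Because the defendant's absence from the jurisdiction ran from January 10, 2025 to July 29, 2025, the deadline is extended by 200 days to September 26, 2025.
The October 25, 2025 filing falls after the September 26, 2025 deadline; the claim is time-barred.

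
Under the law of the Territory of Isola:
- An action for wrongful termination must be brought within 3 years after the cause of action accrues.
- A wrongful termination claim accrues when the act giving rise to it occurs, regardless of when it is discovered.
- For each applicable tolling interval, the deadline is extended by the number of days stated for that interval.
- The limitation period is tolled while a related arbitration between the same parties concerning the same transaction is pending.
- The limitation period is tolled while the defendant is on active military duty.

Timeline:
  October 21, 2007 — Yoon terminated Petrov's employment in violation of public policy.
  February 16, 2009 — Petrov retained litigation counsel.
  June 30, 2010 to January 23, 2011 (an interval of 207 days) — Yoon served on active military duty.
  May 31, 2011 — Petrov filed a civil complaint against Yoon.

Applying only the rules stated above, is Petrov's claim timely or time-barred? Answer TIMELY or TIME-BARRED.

TIME-BARRED

The limitation period began to run on October 21, 2007.
3 years from October 21, 2007 is October 21, 2010.
Because the defendant's active military service ran from June 30, 2010 to January 23, 2011, the deadline is extended by 207 days to May 16, 2011.
The other events in the timeline have no effect on the limitation period under the stated rules.
Filing on May 31, 2011 missed the May 16, 2011 deadline — the action is time-barred.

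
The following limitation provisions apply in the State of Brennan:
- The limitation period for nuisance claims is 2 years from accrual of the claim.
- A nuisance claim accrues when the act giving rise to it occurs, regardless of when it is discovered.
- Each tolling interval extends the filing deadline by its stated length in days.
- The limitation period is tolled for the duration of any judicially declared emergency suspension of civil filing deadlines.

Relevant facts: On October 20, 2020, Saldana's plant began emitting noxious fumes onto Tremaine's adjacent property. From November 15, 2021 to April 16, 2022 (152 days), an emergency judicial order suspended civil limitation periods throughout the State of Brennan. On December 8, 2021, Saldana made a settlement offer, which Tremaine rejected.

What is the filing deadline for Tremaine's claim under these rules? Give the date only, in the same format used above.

March 21, 2023

The limitation period began to run on October 20, 2020.
Adding the 2 years base period to October 20, 2020 gives a deadline of October 20, 2022, before any tolling.
The emergency suspension of filing deadlines from November 15, 2021 to April 16, 2022 tolled the period for 152 days, extending the deadline to March 21, 2023.
None of the other events listed affects the running of the period under the stated rules.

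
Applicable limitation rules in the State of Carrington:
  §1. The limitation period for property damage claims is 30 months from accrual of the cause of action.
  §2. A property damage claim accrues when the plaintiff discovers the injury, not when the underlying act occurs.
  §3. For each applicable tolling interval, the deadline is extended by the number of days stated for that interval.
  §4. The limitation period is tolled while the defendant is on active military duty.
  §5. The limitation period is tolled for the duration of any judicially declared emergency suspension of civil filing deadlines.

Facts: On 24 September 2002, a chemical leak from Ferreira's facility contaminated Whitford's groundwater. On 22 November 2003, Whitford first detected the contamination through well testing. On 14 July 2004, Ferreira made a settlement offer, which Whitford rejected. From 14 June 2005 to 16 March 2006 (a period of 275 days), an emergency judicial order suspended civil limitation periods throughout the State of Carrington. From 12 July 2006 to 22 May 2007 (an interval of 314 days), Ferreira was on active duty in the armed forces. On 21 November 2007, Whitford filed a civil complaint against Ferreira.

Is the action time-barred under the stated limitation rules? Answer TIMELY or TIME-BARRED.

The claim did not accrue until Whitford discovered the injury on 22 November 2003; the 24 September 2002 act date does not start the clock under the stated rule.
The untolled deadline — 30 months after 22 November 2003 — is 22 May 2006.
The emergency suspension of filing deadlines from 14 June 2005 to 16 March 2006 tolled the period for 275 days, extending the deadline to 21 February 2007.
The period was tolled for 314 days by the defendant's active military service (12 July 2006 to 22 May 2007), pushing the deadline to 1 January 2008.
None of the other events listed affects the running of the period under the stated rules.
Whitford filed on 21 November 2007, before the 1 January 2008 deadline, so the action is timely.

TIMELY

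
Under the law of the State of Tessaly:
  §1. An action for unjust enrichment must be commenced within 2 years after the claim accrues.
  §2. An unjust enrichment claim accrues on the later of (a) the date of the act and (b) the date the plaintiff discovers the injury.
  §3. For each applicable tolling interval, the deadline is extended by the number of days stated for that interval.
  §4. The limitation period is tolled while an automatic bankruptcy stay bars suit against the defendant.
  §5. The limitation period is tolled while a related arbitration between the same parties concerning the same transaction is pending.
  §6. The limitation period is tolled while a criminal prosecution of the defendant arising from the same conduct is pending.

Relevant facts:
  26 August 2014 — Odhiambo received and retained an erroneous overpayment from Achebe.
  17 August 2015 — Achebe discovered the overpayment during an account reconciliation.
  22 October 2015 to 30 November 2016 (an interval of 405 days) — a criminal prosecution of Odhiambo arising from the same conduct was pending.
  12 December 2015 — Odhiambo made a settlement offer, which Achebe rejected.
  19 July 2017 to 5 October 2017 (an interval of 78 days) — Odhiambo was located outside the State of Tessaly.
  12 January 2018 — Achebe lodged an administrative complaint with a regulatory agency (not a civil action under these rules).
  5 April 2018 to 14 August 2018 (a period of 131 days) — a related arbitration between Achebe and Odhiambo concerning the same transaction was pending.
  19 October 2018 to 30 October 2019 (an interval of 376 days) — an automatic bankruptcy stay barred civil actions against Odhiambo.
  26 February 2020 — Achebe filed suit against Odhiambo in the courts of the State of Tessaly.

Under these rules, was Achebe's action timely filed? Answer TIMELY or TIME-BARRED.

The claim accrued on 17 August 2015 — the later of the 26 August 2014 act and the 17 August 2015 discovery.
The untolled deadline — 2 years after 17 August 2015 — is 17 August 2017.
The pending criminal prosecution from 22 October 2015 to 30 November 2016 tolled the period for 405 days, extending the deadline to 26 September 2018.
The pending related arbitration from 5 April 2018 to 14 August 2018 tolled the period for 131 days, extending the deadline to 4 February 2019.
Because the automatic bankruptcy stay ran from 19 October 2018 to 30 October 2019, the deadline is extended by 376 days to 15 February 2020.
The defendant's absence from the jurisdiction from 19 July 2017 to 5 October 2017 does not toll the period, because no stated rule makes the defendant's absence a tolling event.
Nothing else in the chronology tolls or restarts the period.
Achebe filed on 26 February 2020, after the 15 February 2020 deadline, so the action is time-barred.

TIME-BARRED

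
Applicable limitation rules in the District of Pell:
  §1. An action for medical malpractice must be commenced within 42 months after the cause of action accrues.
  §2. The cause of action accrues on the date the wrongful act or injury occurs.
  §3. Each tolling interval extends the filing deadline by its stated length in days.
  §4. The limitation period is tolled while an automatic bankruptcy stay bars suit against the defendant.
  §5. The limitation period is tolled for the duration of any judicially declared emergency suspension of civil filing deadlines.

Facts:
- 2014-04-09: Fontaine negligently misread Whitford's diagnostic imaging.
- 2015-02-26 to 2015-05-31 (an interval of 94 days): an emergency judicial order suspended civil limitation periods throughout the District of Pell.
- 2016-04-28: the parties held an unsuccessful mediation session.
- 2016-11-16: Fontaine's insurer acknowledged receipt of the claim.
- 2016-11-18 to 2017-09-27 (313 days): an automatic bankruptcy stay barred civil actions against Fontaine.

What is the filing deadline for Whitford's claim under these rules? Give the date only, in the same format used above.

The limitation period began to run on 2014-04-09.
Adding the 42 months base period to 2014-04-09 gives a deadline of 2017-10-09, before any tolling.
The period was tolled for 94 days by the emergency suspension of filing deadlines (2015-02-26 to 2015-05-31), pushing the deadline to 2018-01-11.
Because the automatic bankruptcy stay ran from 2016-11-18 to 2017-09-27, the deadline is extended by 313 days to 2018-11-20.
Nothing else in the chronology tolls or restarts the period.

2018-11-20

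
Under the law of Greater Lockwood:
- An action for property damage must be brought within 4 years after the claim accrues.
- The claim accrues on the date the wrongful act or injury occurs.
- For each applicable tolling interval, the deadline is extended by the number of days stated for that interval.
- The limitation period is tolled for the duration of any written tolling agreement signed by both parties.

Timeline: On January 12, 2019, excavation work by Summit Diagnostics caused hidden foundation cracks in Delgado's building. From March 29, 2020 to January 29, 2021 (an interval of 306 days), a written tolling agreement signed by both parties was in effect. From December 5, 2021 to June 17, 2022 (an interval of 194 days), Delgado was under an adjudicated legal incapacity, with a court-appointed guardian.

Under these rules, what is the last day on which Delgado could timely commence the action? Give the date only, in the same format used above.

The limitation period began to run on January 12, 2019.
4 years from January 12, 2019 is January 12, 2023.
The period was tolled for 306 days by the written tolling agreement (March 29, 2020 to January 29, 2021), pushing the deadline to November 14, 2023.
Although the plaintiff's incapacity ran from December 5, 2021 to June 17, 2022, the stated rules do not make that a tolling event, so it is disregarded.

November 14, 2023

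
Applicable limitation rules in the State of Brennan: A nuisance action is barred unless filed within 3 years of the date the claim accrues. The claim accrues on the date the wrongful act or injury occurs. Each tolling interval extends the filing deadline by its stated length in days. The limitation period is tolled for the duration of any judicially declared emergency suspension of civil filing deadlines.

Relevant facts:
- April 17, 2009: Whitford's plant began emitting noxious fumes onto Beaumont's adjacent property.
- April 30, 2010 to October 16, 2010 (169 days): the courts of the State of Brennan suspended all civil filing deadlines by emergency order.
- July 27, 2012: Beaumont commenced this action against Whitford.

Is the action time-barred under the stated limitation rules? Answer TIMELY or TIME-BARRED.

TIMELY

The claim accrued on April 17, 2009, the date of the act.
Adding the 3 years base period to April 17, 2009 gives a deadline of April 17, 2012, before any tolling.
Because the emergency suspension of filing deadlines ran from April 30, 2010 to October 16, 2010, the deadline is extended by 169 days to October 3, 2012.
The July 27, 2012 filing precedes the October 3, 2012 deadline; the claim is timely.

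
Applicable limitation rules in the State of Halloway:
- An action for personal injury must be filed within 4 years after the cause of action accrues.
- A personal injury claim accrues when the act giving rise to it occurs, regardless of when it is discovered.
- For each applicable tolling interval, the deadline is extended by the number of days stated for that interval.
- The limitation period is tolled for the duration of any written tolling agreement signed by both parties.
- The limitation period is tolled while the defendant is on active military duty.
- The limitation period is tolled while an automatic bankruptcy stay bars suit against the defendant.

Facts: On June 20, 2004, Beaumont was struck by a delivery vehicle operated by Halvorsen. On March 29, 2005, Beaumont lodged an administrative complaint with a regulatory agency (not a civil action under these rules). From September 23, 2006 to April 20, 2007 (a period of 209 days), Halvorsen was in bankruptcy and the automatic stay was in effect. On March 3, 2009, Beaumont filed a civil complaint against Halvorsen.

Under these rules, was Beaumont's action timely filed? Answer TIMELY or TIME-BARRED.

The limitation period began to run on June 20, 2004.
The untolled deadline — 4 years after June 20, 2004 — is June 20, 2008.
The period was tolled for 209 days by the automatic bankruptcy stay (September 23, 2006 to April 20, 2007), pushing the deadline to January 15, 2009.
The other events in the timeline have no effect on the limitation period under the stated rules.
The March 3, 2009 filing falls after the January 15, 2009 deadline; the claim is time-barred.

TIME-BARRED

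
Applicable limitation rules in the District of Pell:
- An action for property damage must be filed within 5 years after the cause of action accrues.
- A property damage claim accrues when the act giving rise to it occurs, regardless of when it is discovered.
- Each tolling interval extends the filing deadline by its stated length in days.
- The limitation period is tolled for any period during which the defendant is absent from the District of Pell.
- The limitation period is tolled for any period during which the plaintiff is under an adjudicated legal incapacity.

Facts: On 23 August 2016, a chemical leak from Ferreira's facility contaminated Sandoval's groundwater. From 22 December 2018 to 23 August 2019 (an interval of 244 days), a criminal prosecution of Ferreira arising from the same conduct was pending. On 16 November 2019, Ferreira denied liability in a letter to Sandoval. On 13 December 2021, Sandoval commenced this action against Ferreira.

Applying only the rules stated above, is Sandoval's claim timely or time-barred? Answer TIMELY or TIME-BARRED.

The limitation period began to run on 23 August 2016.
Adding the 5 years base period to 23 August 2016 gives a deadline of 23 August 2021, before any tolling.
The pending criminal prosecution from 22 December 2018 to 23 August 2019 does not toll the period, because no stated rule makes a criminal prosecution a tolling event.
The other events in the timeline have no effect on the limitation period under the stated rules.
Filing on 13 December 2021 missed the 23 August 2021 deadline — the action is time-barred.

TIME-BARRED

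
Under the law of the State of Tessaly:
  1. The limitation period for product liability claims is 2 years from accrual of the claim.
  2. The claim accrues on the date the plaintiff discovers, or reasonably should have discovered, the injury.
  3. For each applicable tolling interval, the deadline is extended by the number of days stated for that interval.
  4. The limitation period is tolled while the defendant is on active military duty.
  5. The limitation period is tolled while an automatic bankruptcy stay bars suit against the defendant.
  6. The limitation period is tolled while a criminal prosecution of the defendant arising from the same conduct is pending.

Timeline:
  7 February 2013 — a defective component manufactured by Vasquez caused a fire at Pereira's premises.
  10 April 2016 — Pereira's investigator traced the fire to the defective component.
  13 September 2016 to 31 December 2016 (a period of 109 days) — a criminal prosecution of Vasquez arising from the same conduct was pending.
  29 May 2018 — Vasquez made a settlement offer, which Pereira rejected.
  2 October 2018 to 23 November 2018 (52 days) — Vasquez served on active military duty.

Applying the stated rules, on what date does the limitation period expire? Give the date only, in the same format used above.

The claim did not accrue until Pereira discovered the injury on 10 April 2016; the 7 February 2013 act date does not start the clock under the stated rule.
The untolled deadline — 2 years after 10 April 2016 — is 10 April 2018.
The period was tolled for 109 days by the pending criminal prosecution (13 September 2016 to 31 December 2016), pushing the deadline to 28 July 2018.
The defendant's active military service starting 2 October 2018 came too late — the period had run on 28 July 2018 — and so does not extend the deadline.
Nothing else in the chronology tolls or restarts the period.

28 July 2018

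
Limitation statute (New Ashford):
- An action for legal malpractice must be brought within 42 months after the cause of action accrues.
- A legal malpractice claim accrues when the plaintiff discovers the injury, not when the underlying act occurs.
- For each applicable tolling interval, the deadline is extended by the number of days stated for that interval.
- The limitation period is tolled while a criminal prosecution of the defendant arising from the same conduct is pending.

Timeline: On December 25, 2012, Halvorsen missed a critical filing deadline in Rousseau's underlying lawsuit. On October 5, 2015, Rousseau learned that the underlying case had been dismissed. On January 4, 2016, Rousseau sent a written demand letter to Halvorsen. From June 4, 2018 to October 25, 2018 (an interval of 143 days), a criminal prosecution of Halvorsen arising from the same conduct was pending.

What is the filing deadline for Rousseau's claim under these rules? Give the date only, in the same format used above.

Under the discovery rule, the claim accrued on October 5, 2015, when Rousseau discovered the injury — not on the December 25, 2012 date of the underlying act.
The untolled deadline — 42 months after October 5, 2015 — is April 5, 2019.
The period was tolled for 143 days by the pending criminal prosecution (June 4, 2018 to October 25, 2018), pushing the deadline to August 26, 2019.
None of the other events listed affects the running of the period under the stated rules.

August 26, 2019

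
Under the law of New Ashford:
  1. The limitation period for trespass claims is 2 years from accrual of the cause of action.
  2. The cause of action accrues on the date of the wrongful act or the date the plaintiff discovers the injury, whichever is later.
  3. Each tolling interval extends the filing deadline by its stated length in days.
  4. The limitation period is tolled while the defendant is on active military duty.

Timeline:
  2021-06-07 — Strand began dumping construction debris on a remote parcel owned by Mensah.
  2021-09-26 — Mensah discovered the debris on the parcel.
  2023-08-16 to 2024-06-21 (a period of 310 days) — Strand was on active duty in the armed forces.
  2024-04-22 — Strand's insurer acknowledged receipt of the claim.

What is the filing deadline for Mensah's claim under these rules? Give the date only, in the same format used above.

Taking the later of the act (2021-06-07) and discovery (2021-09-26), the claim accrued on 2021-09-26.
Adding the 2 years base period to 2021-09-26 gives a deadline of 2023-09-26, before any tolling.
The defendant's active military service from 2023-08-16 to 2024-06-21 tolled the period for 310 days, extending the deadline to 2024-08-01.
Nothing else in the chronology tolls or restarts the period.

2024-08-01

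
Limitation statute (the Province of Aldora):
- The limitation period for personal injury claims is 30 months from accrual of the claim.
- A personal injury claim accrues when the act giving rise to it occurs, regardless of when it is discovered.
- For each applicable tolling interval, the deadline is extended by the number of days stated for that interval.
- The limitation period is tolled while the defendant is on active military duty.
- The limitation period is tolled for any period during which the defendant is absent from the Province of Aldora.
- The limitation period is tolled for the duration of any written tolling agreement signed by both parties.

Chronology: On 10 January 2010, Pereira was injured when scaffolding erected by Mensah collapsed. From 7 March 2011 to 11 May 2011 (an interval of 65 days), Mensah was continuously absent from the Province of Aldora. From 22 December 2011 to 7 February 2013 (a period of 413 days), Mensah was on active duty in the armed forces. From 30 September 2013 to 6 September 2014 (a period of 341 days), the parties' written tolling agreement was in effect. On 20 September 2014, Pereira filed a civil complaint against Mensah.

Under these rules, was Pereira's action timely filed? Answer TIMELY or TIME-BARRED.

The limitation period began to run on 10 January 2010.
The untolled deadline — 30 months after 10 January 2010 — is 10 July 2012.
The period was tolled for 65 days by the defendant's absence from the jurisdiction (7 March 2011 to 11 May 2011), pushing the deadline to 13 September 2012.
The period was tolled for 413 days by the defendant's active military service (22 December 2011 to 7 February 2013), pushing the deadline to 31 October 2013.
Because the written tolling agreement ran from 30 September 2013 to 6 September 2014, the deadline is extended by 341 days to 7 October 2014.
The 20 September 2014 filing precedes the 7 October 2014 deadline; the claim is timely.

TIMELY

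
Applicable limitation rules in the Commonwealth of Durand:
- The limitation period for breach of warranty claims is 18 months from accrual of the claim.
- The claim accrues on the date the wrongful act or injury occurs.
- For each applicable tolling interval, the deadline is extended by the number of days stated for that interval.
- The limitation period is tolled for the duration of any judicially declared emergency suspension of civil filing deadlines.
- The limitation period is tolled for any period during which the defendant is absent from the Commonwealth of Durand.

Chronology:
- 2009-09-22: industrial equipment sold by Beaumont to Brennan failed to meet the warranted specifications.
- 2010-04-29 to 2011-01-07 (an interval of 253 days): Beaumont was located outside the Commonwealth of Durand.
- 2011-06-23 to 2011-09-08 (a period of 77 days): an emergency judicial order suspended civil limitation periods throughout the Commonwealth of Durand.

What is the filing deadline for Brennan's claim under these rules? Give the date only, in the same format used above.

2012-02-15

The claim accrued on 2009-09-22, the date of the act.
Adding the 18 months base period to 2009-09-22 gives a deadline of 2011-03-22, before any tolling.
Because the defendant's absence from the jurisdiction ran from 2010-04-29 to 2011-01-07, the deadline is extended by 253 days to 2011-11-30.
Because the emergency suspension of filing deadlines ran from 2011-06-23 to 2011-09-08, the deadline is extended by 77 days to 2012-02-15.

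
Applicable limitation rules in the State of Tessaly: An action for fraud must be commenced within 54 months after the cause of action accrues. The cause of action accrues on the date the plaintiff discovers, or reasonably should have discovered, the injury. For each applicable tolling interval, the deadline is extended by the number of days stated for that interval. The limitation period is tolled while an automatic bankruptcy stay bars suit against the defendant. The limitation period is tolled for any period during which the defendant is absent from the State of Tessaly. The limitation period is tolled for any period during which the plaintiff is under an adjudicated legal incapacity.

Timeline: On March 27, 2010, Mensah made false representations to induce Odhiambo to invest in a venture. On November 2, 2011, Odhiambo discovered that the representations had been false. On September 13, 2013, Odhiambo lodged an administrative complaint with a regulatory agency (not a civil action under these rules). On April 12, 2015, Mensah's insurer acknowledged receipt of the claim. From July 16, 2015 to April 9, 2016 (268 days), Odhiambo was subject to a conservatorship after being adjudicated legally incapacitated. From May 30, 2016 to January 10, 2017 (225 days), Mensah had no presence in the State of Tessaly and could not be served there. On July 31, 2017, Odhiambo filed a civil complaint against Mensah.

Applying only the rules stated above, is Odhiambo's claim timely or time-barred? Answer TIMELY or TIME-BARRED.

TIMELY

Under the discovery rule, the claim accrued on November 2, 2011, when Odhiambo discovered the injury — not on the March 27, 2010 date of the underlying act.
Adding the 54 months base period to November 2, 2011 gives a deadline of May 2, 2016, before any tolling.
Because the plaintiff's legal incapacity ran from July 16, 2015 to April 9, 2016, the deadline is extended by 268 days to January 25, 2017.
Because the defendant's absence from the jurisdiction ran from May 30, 2016 to January 10, 2017, the deadline is extended by 225 days to September 7, 2017.
The other events in the timeline have no effect on the limitation period under the stated rules.
The July 31, 2017 filing precedes the September 7, 2017 deadline; the claim is timely.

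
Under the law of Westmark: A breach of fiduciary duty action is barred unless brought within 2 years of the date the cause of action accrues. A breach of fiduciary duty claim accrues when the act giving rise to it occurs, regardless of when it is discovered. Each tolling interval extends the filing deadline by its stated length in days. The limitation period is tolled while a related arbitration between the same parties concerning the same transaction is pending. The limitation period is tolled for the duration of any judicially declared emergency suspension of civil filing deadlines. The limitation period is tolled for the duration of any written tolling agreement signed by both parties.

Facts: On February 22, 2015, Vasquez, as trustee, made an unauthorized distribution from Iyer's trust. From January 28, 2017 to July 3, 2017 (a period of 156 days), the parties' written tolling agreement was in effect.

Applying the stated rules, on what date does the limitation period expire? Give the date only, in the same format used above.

The claim accrued on February 22, 2015, when the wrongful act occurred.
Adding the 2 years base period to February 22, 2015 gives a deadline of February 22, 2017, before any tolling.
The written tolling agreement from January 28, 2017 to July 3, 2017 tolled the period for 156 days, extending the deadline to July 28, 2017.

July 28, 2017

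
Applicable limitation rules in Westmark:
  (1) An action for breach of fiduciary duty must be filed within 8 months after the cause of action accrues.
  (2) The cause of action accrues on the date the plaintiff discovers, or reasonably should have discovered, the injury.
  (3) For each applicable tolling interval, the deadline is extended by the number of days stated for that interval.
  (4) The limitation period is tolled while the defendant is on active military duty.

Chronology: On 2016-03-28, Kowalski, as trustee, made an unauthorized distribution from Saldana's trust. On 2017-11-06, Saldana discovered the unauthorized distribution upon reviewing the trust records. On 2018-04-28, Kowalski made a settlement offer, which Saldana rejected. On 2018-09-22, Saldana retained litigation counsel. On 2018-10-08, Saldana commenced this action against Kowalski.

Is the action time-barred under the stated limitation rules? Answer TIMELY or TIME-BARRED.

Under the discovery rule, the claim accrued on 2017-11-06, when Saldana discovered the injury — not on the 2016-03-28 date of the underlying act.
The untolled deadline — 8 months after 2017-11-06 — is 2018-07-06.
The other events in the timeline have no effect on the limitation period under the stated rules.
Saldana filed on 2018-10-08, after the 2018-07-06 deadline, so the action is time-barred.

TIME-BARRED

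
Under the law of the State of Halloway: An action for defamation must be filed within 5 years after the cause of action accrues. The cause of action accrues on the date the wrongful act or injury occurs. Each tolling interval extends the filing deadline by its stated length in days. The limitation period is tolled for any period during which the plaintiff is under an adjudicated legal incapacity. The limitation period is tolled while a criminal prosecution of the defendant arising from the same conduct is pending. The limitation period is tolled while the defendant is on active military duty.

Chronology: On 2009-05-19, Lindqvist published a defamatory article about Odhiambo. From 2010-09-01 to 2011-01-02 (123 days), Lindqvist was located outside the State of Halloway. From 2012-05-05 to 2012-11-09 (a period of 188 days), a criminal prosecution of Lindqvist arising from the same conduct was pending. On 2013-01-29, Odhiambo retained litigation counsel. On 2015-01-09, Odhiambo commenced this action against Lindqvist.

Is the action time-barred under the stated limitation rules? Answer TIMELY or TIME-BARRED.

The claim accrued on 2009-05-19, when the wrongful act occurred.
The untolled deadline — 5 years after 2009-05-19 — is 2014-05-19.
The pending criminal prosecution from 2012-05-05 to 2012-11-09 tolled the period for 188 days, extending the deadline to 2014-11-23.
Although the defendant's absence ran from 2010-09-01 to 2011-01-02, the stated rules do not make that a tolling event, so it is disregarded.
Nothing else in the chronology tolls or restarts the period.
Odhiambo filed on 2015-01-09, after the 2014-11-23 deadline, so the action is time-barred.

TIME-BARRED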